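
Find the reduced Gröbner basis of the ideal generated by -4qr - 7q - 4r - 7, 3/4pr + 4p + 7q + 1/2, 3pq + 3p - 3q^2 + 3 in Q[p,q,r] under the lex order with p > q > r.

G = {pq + p + 24/31q + 24/31, pr + 16/3p + 28/3q + 2/3, q^2 + 24/31q - 7/31, qr + 7/4q + r + 7/4}

f_1 = -4qr - 7q - 4r - 7, LT = qr.
f_2 = 3/4pr + 4p + 7q + 1/2, LT = pr.
f_3 = 3pq + 3p - 3q^2 + 3, LT = pq.

S(f_1,f_2): lcm = pqr. S = -43/12pq + pr + 7/4p - 28/3q^2 - 2/3q.
  reduce S modulo (f_1, f_2, f_3):
  remainder -155/12q^2 - 10q + 35/12 ≠ 0; add g_4 = -155/12q^2 - 10q + 35/12 to the basis.

The other S-polynomials (S(f_1,f_3), S(f_2,f_3), S(f_1,g_4), S(f_2,g_4), S(f_3,g_4)) all reduce to 0 modulo the current basis, so we have a Gröbner basis.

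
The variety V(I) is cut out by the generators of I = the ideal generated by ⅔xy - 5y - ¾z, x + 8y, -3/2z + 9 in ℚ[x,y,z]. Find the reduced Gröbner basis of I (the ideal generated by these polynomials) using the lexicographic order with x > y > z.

G = {x + 8y, y² + 15/16y + 27/32, z - 6}

f_1 = ⅔xy - 5y - ¾z, LT = xy.
f_2 = x + 8y, LT = x.
f_3 = -3/2z + 9, LT = z.

S(f_1,f_2): lcm = xy. S = -8y² - 15/2y - 9/8z.
  reduce S modulo (f_1, f_2, f_3):
  remainder -8y² - 15/2y - 27/4 ≠ 0; add g_4 = -8y² - 15/2y - 27/4 to the basis.

The other S-polynomials (S(f_1,f_3), S(f_2,f_3), S(f_1,g_4), S(f_2,g_4), S(f_3,g_4)) all reduce to 0 modulo the current basis, so we have a Gröbner basis.
Inter-reduce: drop elements whose leading term is divisible by another's, tail-reduce, and make monic.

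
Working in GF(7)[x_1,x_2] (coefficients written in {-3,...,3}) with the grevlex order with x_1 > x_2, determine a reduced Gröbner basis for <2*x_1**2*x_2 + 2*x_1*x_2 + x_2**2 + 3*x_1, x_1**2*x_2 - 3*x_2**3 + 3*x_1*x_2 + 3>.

G = {x_1**3 - 3*x_1*x_2**2 + x_1**2 - 2*x_1 - x_2, x_1**2*x_2 + x_1*x_2 - 3*x_2**2 - 2*x_1, x_2**3 - 3*x_1*x_2 - x_2**2 - 3*x_1 - 1}

f_1 = 2*x_1**2*x_2 + 2*x_1*x_2 + x_2**2 + 3*x_1, LT = x_1**2*x_2.
f_2 = x_1**2*x_2 - 3*x_2**3 + 3*x_1*x_2 + 3, LT = x_1**2*x_2.

S(f_1,f_2): lcm = x_1**2*x_2. S = 3*x_2**3 - 2*x_1*x_2 - 3*x_2**2 - 2*x_1 - 3.
  reduce S modulo (f_1, f_2):
  remainder 3*x_2**3 - 2*x_1*x_2 - 3*x_2**2 - 2*x_1 - 3 ≠ 0; add g_3 = 3*x_2**3 - 2*x_1*x_2 - 3*x_2**2 - 2*x_1 - 3 to the basis.

S(f_1,g_3): lcm = x_1**2*x_2**3. S = 3*x_1**3*x_2 + x_1**2*x_2**2 + x_1*x_2**3 - 3*x_2**4 + 3*x_1**3 - 2*x_1*x_2**2 + x_1**2.
  reduce S modulo (f_1, f_2, g_3):
  remainder 3*x_1**3 - 2*x_1*x_2**2 + 3*x_1**2 + x_1 - 3*x_2 ≠ 0; add g_4 = 3*x_1**3 - 2*x_1*x_2**2 + 3*x_1**2 + x_1 - 3*x_2 to the basis.

The other S-polynomials (S(f_2,g_3), S(f_1,g_4), S(f_2,g_4), S(g_3,g_4)) all reduce to 0 modulo the current basis, so we have a Gröbner basis.
Inter-reduce: drop elements whose leading term is divisible by another's, tail-reduce, and make monic.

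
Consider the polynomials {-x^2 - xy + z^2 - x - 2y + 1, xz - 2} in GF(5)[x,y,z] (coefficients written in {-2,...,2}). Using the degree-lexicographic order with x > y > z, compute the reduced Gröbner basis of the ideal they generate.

Buchberger's algorithm terminates because the ascending chain of leading-term ideals stabilizes.

f_1 = -x^2 - xy + z^2 - x - 2y + 1, LT = x^2.
f_2 = xz - 2, LT = xz.

S(f_1,f_2): lcm = x^2z. S = xyz - z^3 + xz + 2yz + 2x - z.
  leading term xyz: subtract (y)·f_2 from xyz - z^3 + xz + 2yz + 2x - z → -z^3 + xz + 2yz + 2x + 2y - z
  leading term z^3: no divisor's leading term divides it; move -z^3 to the remainder.
  leading term xz: subtract (1)·f_2 from xz + 2yz + 2x + 2y - z → 2yz + 2x + 2y - z + 2
  leading term yz: no divisor's leading term divides it; move 2yz to the remainder.
  leading term x: no divisor's leading term divides it; move 2x to the remainder.
  leading term y: no divisor's leading term divides it; move 2y to the remainder.
  leading term z: no divisor's leading term divides it; move -z to the remainder.
  leading term 1: no divisor's leading term divides it; move 2 to the remainder.
  remainder -z^3 + 2yz + 2x + 2y - z + 2 ≠ 0; add g_3 = -z^3 + 2yz + 2x + 2y - z + 2 to the basis.

The other S-polynomials (S(f_1,g_3), S(f_2,g_3)) all reduce to 0 modulo the current basis, so we have a Gröbner basis.

G = {z^3 - 2yz - 2x - 2y + z - 2, x^2 + xy - z^2 + x + 2y - 1, xz - 2}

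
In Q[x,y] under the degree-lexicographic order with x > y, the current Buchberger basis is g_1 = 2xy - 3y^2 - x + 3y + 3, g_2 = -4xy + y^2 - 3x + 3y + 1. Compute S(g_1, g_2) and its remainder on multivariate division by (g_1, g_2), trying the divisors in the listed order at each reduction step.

lcm(LM(g_1), LM(g_2)) = xy.
S = (lcm/LT(g_1))·g_1 − (lcm/LT(g_2))·g_2 = -5/4y^2 - 5/4x + 9/4y + 7/4.
Reduce S modulo (g_1, g_2) in that order:
  leading term y^2: no divisor's leading term divides it; move -5/4y^2 to the remainder.
  leading term x: no divisor's leading term divides it; move -5/4x to the remainder.
  leading term y: no divisor's leading term divides it; move 9/4y to the remainder.
  leading term 1: no divisor's leading term divides it; move 7/4 to the remainder.
The remainder -5/4y^2 - 5/4x + 9/4y + 7/4 is nonzero, so it would be added as the next basis element.
An S-polynomial is built so that the two leading terms cancel; whether anything survives reduction is exactly the Gröbner-basis criterion.

S(g_1, g_2) = -5/4y^2 - 5/4x + 9/4y + 7/4; remainder on division = -5/4y^2 - 5/4x + 9/4y + 7/4.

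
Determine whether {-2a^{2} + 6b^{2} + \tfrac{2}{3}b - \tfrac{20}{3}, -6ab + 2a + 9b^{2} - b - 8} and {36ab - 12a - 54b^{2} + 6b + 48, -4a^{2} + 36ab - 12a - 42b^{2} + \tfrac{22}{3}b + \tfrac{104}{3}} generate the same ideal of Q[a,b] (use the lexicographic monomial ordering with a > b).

For a fixed monomial order, each ideal has a unique reduced Gröbner basis; comparing bases decides equality.
Buchberger on the first generating set:
f_1 = -2a^{2} + 6b^{2} + \tfrac{2}{3}b - \tfrac{20}{3}, LT = a^{2}.
f_2 = -6ab + 2a + 9b^{2} - b - 8, LT = ab.

S(f_1,f_2): lcm = a^{2}b. S = \tfrac{1}{3}a^{2} + \tfrac{3}{2}ab^{2} - \tfrac{1}{6}ab - \tfrac{4}{3}a - 3b^{3} - \tfrac{1}{3}b^{2} + \tfrac{10}{3}b.
  reduce S modulo (f_1, f_2):
  remainder -\tfrac{11}{9}a - \tfrac{3}{4}b^{3} + \tfrac{11}{12}b^{2} + \tfrac{25}{18}b - \tfrac{14}{9} ≠ 0; add g_3 = -\tfrac{11}{9}a - \tfrac{3}{4}b^{3} + \tfrac{11}{12}b^{2} + \tfrac{25}{18}b - \tfrac{14}{9} to the basis.

S(f_1,g_3): lcm = a^{2}. S = -\tfrac{27}{44}ab^{3} + \tfrac{3}{4}ab^{2} + \tfrac{25}{22}ab - \tfrac{14}{11}a - 3b^{2} - \tfrac{1}{3}b + \tfrac{10}{3}.
  reduce S modulo (f_1, f_2, g_3):
  remainder -\tfrac{81}{88}b^{4} + \tfrac{63}{44}b^{3} - \tfrac{81}{88}b^{2} - \tfrac{49}{22}b + \tfrac{29}{11} ≠ 0; add g_4 = -\tfrac{81}{88}b^{4} + \tfrac{63}{44}b^{3} - \tfrac{81}{88}b^{2} - \tfrac{49}{22}b + \tfrac{29}{11} to the basis.

The other S-polynomials (S(f_2,g_3), S(f_1,g_4), S(f_2,g_4), S(g_3,g_4)) all reduce to 0 modulo the current basis, so we have a Gröbner basis.
Inter-reduce: drop elements whose leading term is divisible by another's, tail-reduce, and make monic.
Reduced Gröbner basis: {a + \tfrac{27}{44}b^{3} - \tfrac{3}{4}b^{2} - \tfrac{25}{22}b + \tfrac{14}{11}, b^{4} - \tfrac{14}{9}b^{3} + b^{2} + \tfrac{196}{81}b - \tfrac{232}{81}}.

Buchberger on the second generating set:
h_1 = 36ab - 12a - 54b^{2} + 6b + 48, LT = ab.
h_2 = -4a^{2} + 36ab - 12a - 42b^{2} + \tfrac{22}{3}b + \tfrac{104}{3}, LT = a^{2}.

S(h_1,h_2): lcm = a^{2}b. S = -\tfrac{1}{3}a^{2} + \tfrac{15}{2}ab^{2} - \tfrac{17}{6}ab + \tfrac{4}{3}a - \tfrac{21}{2}b^{3} + \tfrac{11}{6}b^{2} + \tfrac{26}{3}b.
  reduce S modulo (h_1, h_2):
  remainder \tfrac{11}{9}a + \tfrac{3}{4}b^{3} - \tfrac{11}{12}b^{2} - \tfrac{25}{18}b + \tfrac{14}{9} ≠ 0; add k_3 = \tfrac{11}{9}a + \tfrac{3}{4}b^{3} - \tfrac{11}{12}b^{2} - \tfrac{25}{18}b + \tfrac{14}{9} to the basis.

S(h_1,k_3): lcm = ab. S = -\tfrac{1}{3}a - \tfrac{27}{44}b^{4} + \tfrac{3}{4}b^{3} - \tfrac{4}{11}b^{2} - \tfrac{73}{66}b + \tfrac{4}{3}.
  reduce S modulo (h_1, h_2, k_3):
  remainder -\tfrac{27}{44}b^{4} + \tfrac{21}{22}b^{3} - \tfrac{27}{44}b^{2} - \tfrac{49}{33}b + \tfrac{58}{33} ≠ 0; add k_4 = -\tfrac{27}{44}b^{4} + \tfrac{21}{22}b^{3} - \tfrac{27}{44}b^{2} - \tfrac{49}{33}b + \tfrac{58}{33} to the basis.

The other S-polynomials (S(h_2,k_3), S(h_1,k_4), S(h_2,k_4), S(k_3,k_4)) all reduce to 0 modulo the current basis, so we have a Gröbner basis.
Inter-reduce: drop elements whose leading term is divisible by another's, tail-reduce, and make monic.
Reduced Gröbner basis: {a + \tfrac{27}{44}b^{3} - \tfrac{3}{4}b^{2} - \tfrac{25}{22}b + \tfrac{14}{11}, b^{4} - \tfrac{14}{9}b^{3} + b^{2} + \tfrac{196}{81}b - \tfrac{232}{81}}.

These coincide, so the ideals are equal.
The same test decides containment: I ⊆ J iff every generator of I reduces to 0 modulo a Gröbner basis of J.

Yes, the ideals are equal.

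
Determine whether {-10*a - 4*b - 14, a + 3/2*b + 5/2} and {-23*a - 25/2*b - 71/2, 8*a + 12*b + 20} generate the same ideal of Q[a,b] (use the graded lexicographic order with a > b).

Yes, the ideals are equal.

Equality of ideals is decidable: compute both reduced Gröbner bases (unique for the ordering) and check whether they agree.
Buchberger on the first generating set:
f_1 = -10*a - 4*b - 14, LT = a.
f_2 = a + 3/2*b + 5/2, LT = a.

S(f_1,f_2): lcm = a. S = -11/10*b - 11/10.
  reduce S modulo (f_1, f_2):
  remainder -11/10*b - 11/10 ≠ 0; add g_3 = -11/10*b - 11/10 to the basis.

The other S-polynomials (S(f_1,g_3), S(f_2,g_3)) all reduce to 0 modulo the current basis, so we have a Gröbner basis.
Inter-reduce: drop elements whose leading term is divisible by another's, tail-reduce, and make monic.
Reduced Gröbner basis: {a + 1, b + 1}.

Buchberger on the second generating set:
h_1 = -23*a - 25/2*b - 71/2, LT = a.
h_2 = 8*a + 12*b + 20, LT = a.

S(h_1,h_2): lcm = a. S = -22/23*b - 22/23.
  reduce S modulo (h_1, h_2):
  remainder -22/23*b - 22/23 ≠ 0; add k_3 = -22/23*b - 22/23 to the basis.

The other S-polynomials (S(h_1,k_3), S(h_2,k_3)) all reduce to 0 modulo the current basis, so we have a Gröbner basis.
Inter-reduce: drop elements whose leading term is divisible by another's, tail-reduce, and make monic.
Reduced Gröbner basis: {a + 1, b + 1}.

Same reduced basis, so the two generating sets span the same ideal.
The choice of monomial ordering does not affect the verdict — as long as both bases are computed under the same ordering, their equality decides ideal equality.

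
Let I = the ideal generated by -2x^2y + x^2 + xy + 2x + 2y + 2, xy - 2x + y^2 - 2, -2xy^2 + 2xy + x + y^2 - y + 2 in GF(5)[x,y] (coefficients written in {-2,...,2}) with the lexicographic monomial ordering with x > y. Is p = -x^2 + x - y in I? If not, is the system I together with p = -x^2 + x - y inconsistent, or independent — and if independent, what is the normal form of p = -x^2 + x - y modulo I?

First compute the reduced Gröbner basis of I by Buchberger's algorithm.
f_1 = -2x^2y + x^2 + xy + 2x + 2y + 2, LT = x^2y.
f_2 = xy - 2x + y^2 - 2, LT = xy.
f_3 = -2xy^2 + 2xy + x + y^2 - y + 2, LT = xy^2.

S(f_1,f_2): lcm = x^2y. S = -x^2 - xy^2 + 2xy + x - y - 1.
  leading term x^2: no divisor's leading term divides it; move -x^2 to the remainder.
  leading term xy^2: subtract (-y)·f_2 from -xy^2 + 2xy + x - y - 1 → x + y^3 + 2y - 1
  leading term x: no divisor's leading term divides it; move x to the remainder.
  leading term y^3: no divisor's leading term divides it; move y^3 to the remainder.
  leading term y: no divisor's leading term divides it; move 2y to the remainder.
  leading term 1: no divisor's leading term divides it; move -1 to the remainder.
  remainder -x^2 + x + y^3 + 2y - 1 ≠ 0; add h_4 = -x^2 + x + y^3 + 2y - 1 to the basis.

S(f_1,f_3): lcm = x^2y^2. S = -2x^2y - 2x^2 + xy + x - y^2 - y.
  leading term x^2y: subtract (1)·f_1 from -2x^2y - 2x^2 + xy + x - y^2 - y → 2x^2 - x - y^2 + 2y - 2
  leading term x^2: subtract (-2)·h_4 from 2x^2 - x - y^2 + 2y - 2 → x + 2y^3 - y^2 + y + 1
  leading term x: no divisor's leading term divides it; move x to the remainder.
  leading term y^3: no divisor's leading term divides it; move 2y^3 to the remainder.
  leading term y^2: no divisor's leading term divides it; move -y^2 to the remainder.
  leading term y: no divisor's leading term divides it; move y to the remainder.
  leading term 1: no divisor's leading term divides it; move 1 to the remainder.
  remainder x + 2y^3 - y^2 + y + 1 ≠ 0; add h_5 = x + 2y^3 - y^2 + y + 1 to the basis.

S(f_2,f_3): lcm = xy^2. S = -xy - 2x + y^3 - 2y^2 + 1.
  leading term xy: subtract (-1)·f_2 from -xy - 2x + y^3 - 2y^2 + 1 → x + y^3 - y^2 - 1
  leading term x: subtract (1)·h_5 from x + y^3 - y^2 - 1 → -y^3 - y - 2
  leading term y^3: no divisor's leading term divides it; move -y^3 to the remainder.
  leading term y: no divisor's leading term divides it; move -y to the remainder.
  leading term 1: no divisor's leading term divides it; move -2 to the remainder.
  remainder -y^3 - y - 2 ≠ 0; add h_6 = -y^3 - y - 2 to the basis.

The other S-polynomials (S(f_1,h_4), S(f_2,h_4), S(f_3,h_4), S(f_1,h_5), S(f_2,h_5), S(f_3,h_5), S(h_4,h_5), S(f_1,h_6), S(f_2,h_6), S(f_3,h_6), S(h_4,h_6), S(h_5,h_6)) all reduce to 0 modulo the current basis, so we have a Gröbner basis.
Inter-reduce: drop elements whose leading term is divisible by another's, tail-reduce, and make monic.
Reduced Gröbner basis: {x - y^2 - y + 2, y^3 + y + 2}.
Label its elements g_1 = x - y^2 - y + 2, g_2 = y^3 + y + 2.

Reduce p = -x^2 + x - y modulo G:
  leading term x^2: subtract (-x)·g_1 from -x^2 + x - y → -xy^2 - xy - 2x - y
  leading term xy^2: subtract (-y^2)·g_1 from -xy^2 - xy - 2x - y → -xy - 2x - y^4 - y^3 + 2y^2 - y
  leading term xy: subtract (-y)·g_1 from -xy - 2x - y^4 - y^3 + 2y^2 - y → -2x - y^4 - 2y^3 + y^2 + y
  leading term x: subtract (-2)·g_1 from -2x - y^4 - 2y^3 + y^2 + y → -y^4 - 2y^3 - y^2 - y - 1
  leading term y^4: subtract (-y)·g_2 from -y^4 - 2y^3 - y^2 - y - 1 → -2y^3 + y - 1
  leading term y^3: subtract (-2)·g_2 from -2y^3 + y - 1 → -2y - 2
  leading term y: no divisor's leading term divides it; move -2y to the remainder.
  leading term 1: no divisor's leading term divides it; move -2 to the remainder.
  normal form = -2y - 2.
The normal form is nonzero, so p ∉ I. Since p minus its normal form lies in I, I + (p) = I + (r) where r = -2y - 2; decide whether this ideal is the whole ring.
Run Buchberger on G together with r (pairs among the g_i already reduce to 0 since G is a Gröbner basis):
g_1 = x - y^2 - y + 2, LT = x.
g_2 = y^3 + y + 2, LT = y^3.
r = -2y - 2, LT = y.

The S-polynomials (S(g_1,g_2), S(g_1,r), S(g_2,r)) all reduce to 0 modulo the current basis, so we have a Gröbner basis.
Inter-reduce: drop elements whose leading term is divisible by another's, tail-reduce, and make monic.
Reduced Gröbner basis: {x + 2, y + 1}.
The reduced Gröbner basis of I + (p) is {x + 2, y + 1} ≠ {1}, a proper ideal, so the enlarged system stays consistent: p is independent of I, with normal form -2y - 2.

The remainder on division by a Gröbner basis is unique — it is the normal form.

-x^2 + x - y is independent of I; its normal form modulo I is -2y - 2.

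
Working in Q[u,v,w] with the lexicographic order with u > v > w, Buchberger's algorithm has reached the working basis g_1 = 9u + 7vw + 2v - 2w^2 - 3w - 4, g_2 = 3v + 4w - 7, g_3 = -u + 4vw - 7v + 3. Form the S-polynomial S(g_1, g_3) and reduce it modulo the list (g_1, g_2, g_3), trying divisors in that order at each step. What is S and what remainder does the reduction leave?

S(g_1, g_3) = 43/9vw - 61/9v - 2/9w^2 - 1/3w + 23/9; remainder on division = -178/27w^2 + 536/27w - 358/27.

lcm(LM(g_1), LM(g_3)) = u.
S = (lcm/LT(g_1))·g_1 − (lcm/LT(g_3))·g_3 = 43/9vw - 61/9v - 2/9w^2 - 1/3w + 23/9.
Reduce S modulo (g_1, g_2, g_3) in that order:
  leading term vw: subtract (43/27w)·g_2 from 43/9vw - 61/9v - 2/9w^2 - 1/3w + 23/9 → -61/9v - 178/27w^2 + 292/27w + 23/9
  leading term v: subtract (-61/27)·g_2 from -61/9v - 178/27w^2 + 292/27w + 23/9 → -178/27w^2 + 536/27w - 358/27
  leading term w^2: no divisor's leading term divides it; move -178/27w^2 to the remainder.
  leading term w: no divisor's leading term divides it; move 536/27w to the remainder.
  leading term 1: no divisor's leading term divides it; move -358/27 to the remainder.
The remainder -178/27w^2 + 536/27w - 358/27 is nonzero, so it would be added as the next basis element.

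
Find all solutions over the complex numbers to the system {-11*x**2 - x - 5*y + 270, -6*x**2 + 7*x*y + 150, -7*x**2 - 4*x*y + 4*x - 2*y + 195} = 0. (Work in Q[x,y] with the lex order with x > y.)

Compute a lex Gröbner basis by Buchberger's algorithm.
f_1 = -11*x**2 - x - 5*y + 270, LT = x**2.
f_2 = -6*x**2 + 7*x*y + 150, LT = x**2.
f_3 = -7*x**2 - 4*x*y + 4*x - 2*y + 195, LT = x**2.

S(f_1,f_2): lcm = x**2. S = 7/6*x*y + 1/11*x + 5/11*y + 5/11.
  leading term x*y: no divisor's leading term divides it; move 7/6*x*y to the remainder.
  leading term x: no divisor's leading term divides it; move 1/11*x to the remainder.
  leading term y: no divisor's leading term divides it; move 5/11*y to the remainder.
  leading term 1: no divisor's leading term divides it; move 5/11 to the remainder.
  remainder 7/6*x*y + 1/11*x + 5/11*y + 5/11 ≠ 0; add h_4 = 7/6*x*y + 1/11*x + 5/11*y + 5/11 to the basis.

S(f_1,f_3): lcm = x**2. S = -4/7*x*y + 51/77*x + 13/77*y + 255/77.
  leading term x*y: subtract (-24/49)·h_4 from -4/7*x*y + 51/77*x + 13/77*y + 255/77 → 381/539*x + 211/539*y + 1905/539
  leading term x: no divisor's leading term divides it; move 381/539*x to the remainder.
  leading term y: no divisor's leading term divides it; move 211/539*y to the remainder.
  leading term 1: no divisor's leading term divides it; move 1905/539 to the remainder.
  remainder 381/539*x + 211/539*y + 1905/539 ≠ 0; add h_5 = 381/539*x + 211/539*y + 1905/539 to the basis.

S(f_1,h_4): lcm = x**2*y. S = -6/77*x**2 - 23/77*x*y - 30/77*x + 5/11*y**2 - 270/11*y.
  leading term x**2: subtract (6/847)·f_1 from -6/77*x**2 - 23/77*x*y - 30/77*x + 5/11*y**2 - 270/11*y → -23/77*x*y - 324/847*x + 5/11*y**2 - 20760/847*y - 1620/847
  leading term x*y: subtract (-138/539)·h_4 from -23/77*x*y - 324/847*x + 5/11*y**2 - 20760/847*y - 1620/847 → -2130/5929*x + 5/11*y**2 - 144630/5929*y - 10650/5929
  leading term x: subtract (-710/1397)·h_5 from -2130/5929*x + 5/11*y**2 - 144630/5929*y - 10650/5929 → 5/11*y**2 - 33800/1397*y
  leading term y**2: no divisor's leading term divides it; move 5/11*y**2 to the remainder.
  leading term y: no divisor's leading term divides it; move -33800/1397*y to the remainder.
  remainder 5/11*y**2 - 33800/1397*y ≠ 0; add h_6 = 5/11*y**2 - 33800/1397*y to the basis.

S(f_3,h_4): lcm = x**2*y. S = -6/77*x**2 + 4/7*x*y**2 - 74/77*x*y - 30/77*x + 2/7*y**2 - 195/7*y.
  leading term x**2: subtract (6/847)·f_1 from -6/77*x**2 + 4/7*x*y**2 - 74/77*x*y - 30/77*x + 2/7*y**2 - 195/7*y → 4/7*x*y**2 - 74/77*x*y - 324/847*x + 2/7*y**2 - 23565/847*y - 1620/847
  leading term x*y**2: subtract (24/49*y)·h_4 from 4/7*x*y**2 - 74/77*x*y - 324/847*x + 2/7*y**2 - 23565/847*y - 1620/847 → -542/539*x*y - 324/847*x + 34/539*y**2 - 166275/5929*y - 1620/847
  leading term x*y: subtract (-3252/3773)·h_4 from -542/539*x*y - 324/847*x + 34/539*y**2 - 166275/5929*y - 1620/847 → -12624/41503*x + 34/539*y**2 - 1147665/41503*y - 63120/41503
  leading term x: subtract (-4208/9779)·h_5 from -12624/41503*x + 34/539*y**2 - 1147665/41503*y - 63120/41503 → 34/539*y**2 - 1881371/68453*y
  leading term y**2: subtract (34/245)·h_6 from 34/539*y**2 - 1881371/68453*y → -235933/9779*y
  leading term y: no divisor's leading term divides it; move -235933/9779*y to the remainder.
  remainder -235933/9779*y ≠ 0; add h_7 = -235933/9779*y to the basis.

The other S-polynomials (S(f_2,f_3), S(f_2,h_4), S(f_1,h_5), S(f_2,h_5), S(f_3,h_5), S(h_4,h_5), S(f_1,h_6), S(f_2,h_6), S(f_3,h_6), S(h_4,h_6), S(h_5,h_6), S(f_1,h_7), S(f_2,h_7), S(f_3,h_7), S(h_4,h_7), S(h_5,h_7), S(h_6,h_7)) all reduce to 0 modulo the current basis, so we have a Gröbner basis.
Inter-reduce: drop elements whose leading term is divisible by another's, tail-reduce, and make monic.
Reduced Gröbner basis: {x + 5, y}.

Since the basis is lex-ordered, y is univariate in y. Its roots are {0}. Back-substituting each root into the other basis elements fixes the other coordinates.
  y = 0: the earlier basis element becomes x + 5 = 0, giving x = -5 — point (-5, 0).
This is the nonlinear analogue of row-reducing a linear system.

{(-5, 0)}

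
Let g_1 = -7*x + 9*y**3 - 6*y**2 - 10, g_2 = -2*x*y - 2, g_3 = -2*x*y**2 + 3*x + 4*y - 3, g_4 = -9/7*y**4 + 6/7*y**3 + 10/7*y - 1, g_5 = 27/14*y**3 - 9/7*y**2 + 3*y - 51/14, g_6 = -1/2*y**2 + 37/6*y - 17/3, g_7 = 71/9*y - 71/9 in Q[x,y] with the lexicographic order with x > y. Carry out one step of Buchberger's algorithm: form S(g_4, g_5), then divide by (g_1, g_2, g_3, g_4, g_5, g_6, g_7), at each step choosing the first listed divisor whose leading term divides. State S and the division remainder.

lcm(LM(g_4), LM(g_5)) = y**4.
S = (lcm/LT(g_4))·g_4 − (lcm/LT(g_5))·g_5 = -14/9*y**2 + 7/9*y + 7/9.
Reduce S modulo (g_1, g_2, g_3, g_4, g_5, g_6, g_7) in that order:
  leading term y**2: subtract (28/9)·g_6 from -14/9*y**2 + 7/9*y + 7/9 → -497/27*y + 497/27
  leading term y: subtract (-7/3)·g_7 from -497/27*y + 497/27 → 0
The remainder is 0, so this S-polynomial contributes no new basis element.
This is the inner loop of Buchberger's algorithm — each nonzero remainder becomes a new basis element.

S(g_4, g_5) = -14/9*y**2 + 7/9*y + 7/9; remainder on division = 0.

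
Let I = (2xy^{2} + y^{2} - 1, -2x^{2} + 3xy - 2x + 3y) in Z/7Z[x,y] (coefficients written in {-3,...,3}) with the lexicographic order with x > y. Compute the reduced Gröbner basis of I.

G = {x + 2y^{3} + 3y^{2} + 2y - 3, y^{5} - 2y^{4} + y^{3} + 2}

Buchberger's algorithm terminates because the ascending chain of leading-term ideals stabilizes.

f_1 = 2xy^{2} + y^{2} - 1, LT = xy^{2}.
f_2 = -2x^{2} + 3xy - 2x + 3y, LT = x^{2}.

S(f_1,f_2): lcm = x^{2}y^{2}. S = -2xy^{3} + 3xy^{2} + 3x - 2y^{3}.
  leading term xy^{3}: subtract (-y)·f_1 from -2xy^{3} + 3xy^{2} + 3x - 2y^{3} → 3xy^{2} + 3x - y^{3} - y
  leading term xy^{2}: subtract (-2)·f_1 from 3xy^{2} + 3x - y^{3} - y → 3x - y^{3} + 2y^{2} - y - 2
  leading term x: no divisor's leading term divides it; move 3x to the remainder.
  leading term y^{3}: no divisor's leading term divides it; move -y^{3} to the remainder.
  leading term y^{2}: no divisor's leading term divides it; move 2y^{2} to the remainder.
  leading term y: no divisor's leading term divides it; move -y to the remainder.
  leading term 1: no divisor's leading term divides it; move -2 to the remainder.
  remainder 3x - y^{3} + 2y^{2} - y - 2 ≠ 0; add g_3 = 3x - y^{3} + 2y^{2} - y - 2 to the basis.

S(f_1,g_3): lcm = xy^{2}. S = -2y^{5} - 3y^{4} - 2y^{3} + 3.
  leading term y^{5}: no divisor's leading term divides it; move -2y^{5} to the remainder.
  leading term y^{4}: no divisor's leading term divides it; move -3y^{4} to the remainder.
  leading term y^{3}: no divisor's leading term divides it; move -2y^{3} to the remainder.
  leading term 1: no divisor's leading term divides it; move 3 to the remainder.
  remainder -2y^{5} - 3y^{4} - 2y^{3} + 3 ≠ 0; add g_4 = -2y^{5} - 3y^{4} - 2y^{3} + 3 to the basis.

S(f_2,g_3): lcm = x^{2}. S = -2xy^{3} - 3xy^{2} - 3x + 2y.
  leading term xy^{3}: subtract (-y)·f_1 from -2xy^{3} - 3xy^{2} - 3x + 2y → -3xy^{2} - 3x + y^{3} + y
  leading term xy^{2}: subtract (2)·f_1 from -3xy^{2} - 3x + y^{3} + y → -3x + y^{3} - 2y^{2} + y + 2
  leading term x: subtract (-1)·g_3 from -3x + y^{3} - 2y^{2} + y + 2 → 0
  remainder 0.

S(f_1,g_4): lcm = xy^{5}. S = 2xy^{4} - xy^{3} - 2x - 3y^{5} + 3y^{3}.
  leading term xy^{4}: subtract (y^{2})·f_1 from 2xy^{4} - xy^{3} - 2x - 3y^{5} + 3y^{3} → -xy^{3} - 2x - 3y^{5} - y^{4} + 3y^{3} + y^{2}
  leading term xy^{3}: subtract (3y)·f_1 from -xy^{3} - 2x - 3y^{5} - y^{4} + 3y^{3} + y^{2} → -2x - 3y^{5} - y^{4} + y^{2} + 3y
  leading term x: subtract (-3)·g_3 from -2x - 3y^{5} - y^{4} + y^{2} + 3y → -3y^{5} - y^{4} - 3y^{3} + 1
  leading term y^{5}: subtract (-2)·g_4 from -3y^{5} - y^{4} - 3y^{3} + 1 → 0
  remainder 0.

S(f_2,g_4): leading monomials are coprime, so the S-polynomial reduces to 0 (Buchberger's first criterion).
S(g_3,g_4): leading monomials are coprime, so the S-polynomial reduces to 0 (Buchberger's first criterion).
Every S-polynomial of the final basis reduces to 0, so we have a Gröbner basis.
Inter-reduce: drop elements whose leading term is divisible by another's, tail-reduce, and make monic.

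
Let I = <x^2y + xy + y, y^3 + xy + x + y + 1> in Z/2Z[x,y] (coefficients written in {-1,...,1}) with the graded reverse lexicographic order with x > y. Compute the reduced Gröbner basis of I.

f_1 = x^2y + xy + y, LT = x^2y.
f_2 = y^3 + xy + x + y + 1, LT = y^3.

S(f_1,f_2): lcm = x^2y^3. S = x^3y + xy^3 + x^3 + x^2y + y^3 + x^2.
  reduce S modulo (f_1, f_2):
  remainder x^3 + 1 ≠ 0; add g_3 = x^3 + 1 to the basis.

The other S-polynomials (S(f_1,g_3), S(f_2,g_3)) all reduce to 0 modulo the current basis, so we have a Gröbner basis.

G = {x^3 + 1, x^2y + xy + y, y^3 + xy + x + y + 1}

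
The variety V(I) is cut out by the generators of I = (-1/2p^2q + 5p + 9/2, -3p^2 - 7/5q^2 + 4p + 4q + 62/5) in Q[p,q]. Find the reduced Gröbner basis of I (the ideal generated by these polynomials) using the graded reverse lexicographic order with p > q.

G = {q^3 - 20/7pq - 20/7q^2 + 150/7p - 62/7q + 135/7, p^2 + 7/15q^2 - 4/3p - 4/3q - 62/15}

f_1 = -1/2p^2q + 5p + 9/2, LT = p^2q.
f_2 = -3p^2 - 7/5q^2 + 4p + 4q + 62/5, LT = p^2.

S(f_1,f_2): lcm = p^2q. S = -7/15q^3 + 4/3pq + 4/3q^2 - 10p + 62/15q - 9.
  leading term q^3: no divisor's leading term divides it; move -7/15q^3 to the remainder.
  leading term pq: no divisor's leading term divides it; move 4/3pq to the remainder.
  leading term q^2: no divisor's leading term divides it; move 4/3q^2 to the remainder.
  leading term p: no divisor's leading term divides it; move -10p to the remainder.
  leading term q: no divisor's leading term divides it; move 62/15q to the remainder.
  leading term 1: no divisor's leading term divides it; move -9 to the remainder.
  remainder -7/15q^3 + 4/3pq + 4/3q^2 - 10p + 62/15q - 9 ≠ 0; add g_3 = -7/15q^3 + 4/3pq + 4/3q^2 - 10p + 62/15q - 9 to the basis.

The other S-polynomials (S(f_1,g_3), S(f_2,g_3)) all reduce to 0 modulo the current basis, so we have a Gröbner basis.
Inter-reduce: drop elements whose leading term is divisible by another's, tail-reduce, and make monic.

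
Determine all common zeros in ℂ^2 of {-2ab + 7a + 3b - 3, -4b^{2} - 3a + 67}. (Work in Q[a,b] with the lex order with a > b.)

Compute a lex Gröbner basis by Buchberger's algorithm.
f_1 = -2ab + 7a + 3b - 3, LT = ab.
f_2 = -3a - 4b^{2} + 67, LT = a.

S(f_1,f_2): lcm = ab. S = -\tfrac{7}{2}a - \tfrac{4}{3}b^{3} + \tfrac{125}{6}b + \tfrac{3}{2}.
  leading term a: subtract (\tfrac{7}{6})·f_2 from -\tfrac{7}{2}a - \tfrac{4}{3}b^{3} + \tfrac{125}{6}b + \tfrac{3}{2} → -\tfrac{4}{3}b^{3} + \tfrac{14}{3}b^{2} + \tfrac{125}{6}b - \tfrac{230}{3}
  leading term b^{3}: no divisor's leading term divides it; move -\tfrac{4}{3}b^{3} to the remainder.
  leading term b^{2}: no divisor's leading term divides it; move \tfrac{14}{3}b^{2} to the remainder.
  leading term b: no divisor's leading term divides it; move \tfrac{125}{6}b to the remainder.
  leading term 1: no divisor's leading term divides it; move -\tfrac{230}{3} to the remainder.
  remainder -\tfrac{4}{3}b^{3} + \tfrac{14}{3}b^{2} + \tfrac{125}{6}b - \tfrac{230}{3} ≠ 0; add h_3 = -\tfrac{4}{3}b^{3} + \tfrac{14}{3}b^{2} + \tfrac{125}{6}b - \tfrac{230}{3} to the basis.

The other S-polynomials (S(f_1,h_3), S(f_2,h_3)) all reduce to 0 modulo the current basis, so we have a Gröbner basis.
Inter-reduce: drop elements whose leading term is divisible by another's, tail-reduce, and make monic.
Reduced Gröbner basis: {a + \tfrac{4}{3}b^{2} - \tfrac{67}{3}, b^{3} - \tfrac{7}{2}b^{2} - \tfrac{125}{8}b + \tfrac{115}{2}}.

Elimination: the polynomial b^{3} - \tfrac{7}{2}b^{2} - \tfrac{125}{8}b + \tfrac{115}{2} lies in the elimination ideal for b, so b ∈ {-4, 15/4 - sqrt(5)*I/4, 15/4 + sqrt(5)*I/4}. For each such b, the remaining basis elements (now univariate) give the rest of the solution.
  b = -4: the earlier basis element becomes a - 1 = 0, giving a = 1 — point (1, -4).
  b = 15/4 - sqrt(5)*I/4: the earlier basis element becomes a - 4 - 5*sqrt(5)*I/2 = 0, giving a = 4 + 5*sqrt(5)*I/2 — point (4 + 5*sqrt(5)*I/2, 15/4 - sqrt(5)*I/4).
  b = 15/4 + sqrt(5)*I/4: the earlier basis element becomes a - 4 + 5*sqrt(5)*I/2 = 0, giving a = 4 - 5*sqrt(5)*I/2 — point (4 - 5*sqrt(5)*I/2, 15/4 + sqrt(5)*I/4).
A lex Gröbner basis triangularizes the system, enabling back-substitution.

{(1, -4), (4 + 5*sqrt(5)*I/2, 15/4 - sqrt(5)*I/4), (4 - 5*sqrt(5)*I/2, 15/4 + sqrt(5)*I/4)}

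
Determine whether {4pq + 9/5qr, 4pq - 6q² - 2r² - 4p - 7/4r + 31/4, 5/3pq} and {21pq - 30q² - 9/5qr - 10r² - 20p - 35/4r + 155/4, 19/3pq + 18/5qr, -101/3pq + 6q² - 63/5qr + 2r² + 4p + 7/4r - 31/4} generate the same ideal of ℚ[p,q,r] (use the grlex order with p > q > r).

Two ideals are equal iff their reduced Gröbner bases coincide (the reduced basis is unique for a fixed ordering).
Buchberger on the first generating set:
f_1 = 4pq + 9/5qr, LT = pq.
f_2 = 4pq - 6q² - 2r² - 4p - 7/4r + 31/4, LT = pq.
f_3 = 5/3pq, LT = pq.

S(f_1,f_2): lcm = pq. S = 3/2q² + 9/20qr + ½r² + p + 7/16r - 31/16.
  reduce S modulo (f_1, f_2, f_3):
  remainder 3/2q² + 9/20qr + ½r² + p + 7/16r - 31/16 ≠ 0; add g_4 = 3/2q² + 9/20qr + ½r² + p + 7/16r - 31/16 to the basis.

S(f_1,f_3): lcm = pq. S = 9/20qr.
  reduce S modulo (f_1, f_2, f_3, g_4):
  remainder 9/20qr ≠ 0; add g_5 = 9/20qr to the basis.

S(f_1,g_4): lcm = pq². S = -3/10pqr - ⅓pr² + 9/20q²r - ⅔p² - 7/24pr + 31/24p.
  reduce S modulo (f_1, f_2, f_3, g_4, g_5):
  remainder -⅓pr² - 3/20r³ - ⅔p² - 71/120pr - 21/160r² + 31/24p + 93/160r ≠ 0; add g_6 = -⅓pr² - 3/20r³ - ⅔p² - 71/120pr - 21/160r² + 31/24p + 93/160r to the basis.

S(f_3,g_4): lcm = pq². S = -3/10pqr - ⅓pr² - ⅔p² - 7/24pr + 31/24p.
  reduce S modulo (f_1, f_2, f_3, g_4, g_5, g_6):
  remainder 3/20r³ + 3/10pr + 21/160r² - 93/160r ≠ 0; add g_7 = 3/20r³ + 3/10pr + 21/160r² - 93/160r to the basis.

The other S-polynomials (S(f_2,f_3), S(f_2,g_4), S(f_1,g_5), S(f_2,g_5), S(f_3,g_5), S(g_4,g_5), S(f_1,g_6), S(f_2,g_6), S(f_3,g_6), S(g_4,g_6), S(g_5,g_6), S(f_1,g_7), S(f_2,g_7), S(f_3,g_7), S(g_4,g_7), S(g_5,g_7), S(g_6,g_7)) all reduce to 0 modulo the current basis, so we have a Gröbner basis.
Inter-reduce: drop elements whose leading term is divisible by another's, tail-reduce, and make monic.
Reduced Gröbner basis: {pr² + 2p² + ⅞pr - 31/8p, r³ + 2pr + ⅞r² - 31/8r, pq, q² + ⅓r² + ⅔p + 7/24r - 31/24, qr}.

Buchberger on the second generating set:
h_1 = 21pq - 30q² - 9/5qr - 10r² - 20p - 35/4r + 155/4, LT = pq.
h_2 = 19/3pq + 18/5qr, LT = pq.
h_3 = -101/3pq + 6q² - 63/5qr + 2r² + 4p + 7/4r - 31/4, LT = pq.

S(h_1,h_2): lcm = pq. S = -10/7q² - 87/133qr - 10/21r² - 20/21p - 5/12r + 155/84.
  reduce S modulo (h_1, h_2, h_3):
  remainder -10/7q² - 87/133qr - 10/21r² - 20/21p - 5/12r + 155/84 ≠ 0; add k_4 = -10/7q² - 87/133qr - 10/21r² - 20/21p - 5/12r + 155/84 to the basis.

S(h_1,h_3): lcm = pq. S = -884/707q² - 1626/3535qr - 884/2121r² - 1768/2121p - 221/606r + 6851/4242.
  reduce S modulo (h_1, h_2, h_3, k_4):
  remainder 216/1919qr ≠ 0; add k_5 = 216/1919qr to the basis.

S(h_1,k_4): lcm = pq². S = -87/190pqr - ⅓pr² - 10/7q³ - 3/35q²r - 10/21qr² - ⅔p² - 20/21pq - 7/24pr - 5/12qr + 31/24p + 155/84q.
  reduce S modulo (h_1, h_2, h_3, k_4, k_5):
  remainder -⅓pr² - 18/95r³ - ⅔p² - 1529/2280pr - 63/380r² + 31/24p + 279/380r ≠ 0; add k_6 = -⅓pr² - 18/95r³ - ⅔p² - 1529/2280pr - 63/380r² + 31/24p + 279/380r to the basis.

S(h_3,k_4): lcm = pq². S = -87/190pqr - ⅓pr² - 18/101q³ + 189/505q²r - 6/101qr² - ⅔p² - 12/101pq - 7/24pr - 21/404qr + 31/24p + 93/404q.
  reduce S modulo (h_1, h_2, h_3, k_4, k_5, k_6):
  remainder 72/1919r³ + 144/1919pr + 63/1919r² - 279/1919r ≠ 0; add k_7 = 72/1919r³ + 144/1919pr + 63/1919r² - 279/1919r to the basis.

The other S-polynomials (S(h_2,h_3), S(h_2,k_4), S(h_1,k_5), S(h_2,k_5), S(h_3,k_5), S(k_4,k_5), S(h_1,k_6), S(h_2,k_6), S(h_3,k_6), S(k_4,k_6), S(k_5,k_6), S(h_1,k_7), S(h_2,k_7), S(h_3,k_7), S(k_4,k_7), S(k_5,k_7), S(k_6,k_7)) all reduce to 0 modulo the current basis, so we have a Gröbner basis.
Inter-reduce: drop elements whose leading term is divisible by another's, tail-reduce, and make monic.
Reduced Gröbner basis: {pr² + 2p² + ⅞pr - 31/8p, r³ + 2pr + ⅞r² - 31/8r, pq, q² + ⅓r² + ⅔p + 7/24r - 31/24, qr}.

Same reduced basis, so the two generating sets span the same ideal.

Yes, the ideals are equal.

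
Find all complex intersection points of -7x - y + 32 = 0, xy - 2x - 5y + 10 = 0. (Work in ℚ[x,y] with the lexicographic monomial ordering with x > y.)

Compute a lex Gröbner basis by Buchberger's algorithm.
f_1 = -7x - y + 32, LT = x.
f_2 = xy - 2x - 5y + 10, LT = xy.

S(f_1,f_2): lcm = xy. S = 2x + 1/7y² + 3/7y - 10.
  reduce S modulo (f_1, f_2):
  remainder 1/7y² + 1/7y - 6/7 ≠ 0; add h_3 = 1/7y² + 1/7y - 6/7 to the basis.

The other S-polynomials (S(f_1,h_3), S(f_2,h_3)) all reduce to 0 modulo the current basis, so we have a Gröbner basis.
Inter-reduce: drop elements whose leading term is divisible by another's, tail-reduce, and make monic.
Reduced Gröbner basis: {x + 1/7y - 32/7, y² + y - 6}.

From the last basis element, y² + y - 6 = 0, so y takes values in {-3, 2}. Each choice, substituted upward through the basis, yields the corresponding point(s) of the solution set.
  y = -3: the earlier basis element becomes x - 5 = 0, giving x = 5 — point (5, -3).
  y = 2: the earlier basis element becomes x - 30/7 = 0, giving x = 30/7 — point (30/7, 2).

{(5, -3), (30/7, 2)}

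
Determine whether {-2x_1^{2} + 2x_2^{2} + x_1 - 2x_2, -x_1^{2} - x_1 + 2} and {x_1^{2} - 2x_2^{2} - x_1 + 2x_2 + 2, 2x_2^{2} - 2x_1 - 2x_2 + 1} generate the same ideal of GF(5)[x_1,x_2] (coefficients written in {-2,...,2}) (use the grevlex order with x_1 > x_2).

No, the ideals differ.

Equality of ideals is decidable: compute both reduced Gröbner bases (unique for the ordering) and check whether they agree.
Buchberger on the first generating set:
f_1 = -2x_1^{2} + 2x_2^{2} + x_1 - 2x_2, LT = x_1^{2}.
f_2 = -x_1^{2} - x_1 + 2, LT = x_1^{2}.

S(f_1,f_2): lcm = x_1^{2}. S = -x_2^{2} + x_1 + x_2 + 2.
  leading term x_2^{2}: no divisor's leading term divides it; move -x_2^{2} to the remainder.
  leading term x_1: no divisor's leading term divides it; move x_1 to the remainder.
  leading term x_2: no divisor's leading term divides it; move x_2 to the remainder.
  leading term 1: no divisor's leading term divides it; move 2 to the remainder.
  remainder -x_2^{2} + x_1 + x_2 + 2 ≠ 0; add g_3 = -x_2^{2} + x_1 + x_2 + 2 to the basis.

The other S-polynomials (S(f_1,g_3), S(f_2,g_3)) all reduce to 0 modulo the current basis, so we have a Gröbner basis.
Inter-reduce: drop elements whose leading term is divisible by another's, tail-reduce, and make monic.
Reduced Gröbner basis: {x_1^{2} + x_1 - 2, x_2^{2} - x_1 - x_2 - 2}.

Buchberger on the second generating set:
h_1 = x_1^{2} - 2x_2^{2} - x_1 + 2x_2 + 2, LT = x_1^{2}.
h_2 = 2x_2^{2} - 2x_1 - 2x_2 + 1, LT = x_2^{2}.

The S-polynomials (S(h_1,h_2)) all reduce to 0 modulo the current basis, so we have a Gröbner basis.
Inter-reduce: drop elements whose leading term is divisible by another's, tail-reduce, and make monic.
Reduced Gröbner basis: {x_1^{2} + 2x_1 - 2, x_2^{2} - x_1 - x_2 - 2}.

The bases are distinct; the ideals are different.
The same test decides containment: I ⊆ J iff every generator of I reduces to 0 modulo a Gröbner basis of J.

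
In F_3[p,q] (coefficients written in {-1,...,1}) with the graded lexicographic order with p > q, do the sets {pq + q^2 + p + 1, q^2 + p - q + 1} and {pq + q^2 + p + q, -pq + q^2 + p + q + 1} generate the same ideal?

No, the ideals differ.

Since reduced Gröbner bases are canonical representatives of ideals under a given ordering, it suffices to compute and compare them.
Buchberger on the first generating set:
f_1 = pq + q^2 + p + 1, LT = pq.
f_2 = q^2 + p - q + 1, LT = q^2.

S(f_1,f_2): lcm = pq^2. S = q^3 - p^2 - pq - p + q.
  reduce S modulo (f_1, f_2):
  remainder -p^2 + p - 1 ≠ 0; add g_3 = -p^2 + p - 1 to the basis.

The other S-polynomials (S(f_1,g_3), S(f_2,g_3)) all reduce to 0 modulo the current basis, so we have a Gröbner basis.
Inter-reduce: drop elements whose leading term is divisible by another's, tail-reduce, and make monic.
Reduced Gröbner basis: {p^2 - p + 1, pq + q, q^2 + p - q + 1}.

Buchberger on the second generating set:
h_1 = pq + q^2 + p + q, LT = pq.
h_2 = -pq + q^2 + p + q + 1, LT = pq.

S(h_1,h_2): lcm = pq. S = -q^2 - p - q + 1.
  reduce S modulo (h_1, h_2):
  remainder -q^2 - p - q + 1 ≠ 0; add k_3 = -q^2 - p - q + 1 to the basis.

S(h_1,k_3): lcm = pq^2. S = q^3 - p^2 + q^2 + p.
  reduce S modulo (h_1, h_2, k_3):
  remainder -p^2 + p + q + 1 ≠ 0; add k_4 = -p^2 + p + q + 1 to the basis.

The other S-polynomials (S(h_2,k_3), S(h_1,k_4), S(h_2,k_4), S(k_3,k_4)) all reduce to 0 modulo the current basis, so we have a Gröbner basis.
Inter-reduce: drop elements whose leading term is divisible by another's, tail-reduce, and make monic.
Reduced Gröbner basis: {p^2 - p - q - 1, pq + 1, q^2 + p + q - 1}.

These differ, so the ideals are not equal.
The choice of monomial ordering does not affect the verdict — as long as both bases are computed under the same ordering, their equality decides ideal equality.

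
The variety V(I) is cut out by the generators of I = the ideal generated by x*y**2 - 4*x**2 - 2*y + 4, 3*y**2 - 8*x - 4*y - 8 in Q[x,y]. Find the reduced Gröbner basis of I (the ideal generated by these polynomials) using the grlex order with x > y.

Buchberger's algorithm terminates because the ascending chain of leading-term ideals stabilizes.

f_1 = x*y**2 - 4*x**2 - 2*y + 4, LT = x*y**2.
f_2 = 3*y**2 - 8*x - 4*y - 8, LT = y**2.

S(f_1,f_2): lcm = x*y**2. S = -4/3*x**2 + 4/3*x*y + 8/3*x - 2*y + 4.
  leading term x**2: no divisor's leading term divides it; move -4/3*x**2 to the remainder.
  leading term x*y: no divisor's leading term divides it; move 4/3*x*y to the remainder.
  leading term x: no divisor's leading term divides it; move 8/3*x to the remainder.
  leading term y: no divisor's leading term divides it; move -2*y to the remainder.
  leading term 1: no divisor's leading term divides it; move 4 to the remainder.
  remainder -4/3*x**2 + 4/3*x*y + 8/3*x - 2*y + 4 ≠ 0; add g_3 = -4/3*x**2 + 4/3*x*y + 8/3*x - 2*y + 4 to the basis.

S(f_1,g_3): lcm = x**2*y**2. S = x*y**3 - 4*x**3 + 2*x*y**2 - 3/2*y**3 - 2*x*y + 3*y**2 + 4*x.
  leading term x*y**3: subtract (y)·f_1 from x*y**3 - 4*x**3 + 2*x*y**2 - 3/2*y**3 - 2*x*y + 3*y**2 + 4*x → -4*x**3 + 4*x**2*y + 2*x*y**2 - 3/2*y**3 - 2*x*y + 5*y**2 + 4*x - 4*y
  leading term x**3: subtract (3*x)·g_3 from -4*x**3 + 4*x**2*y + 2*x*y**2 - 3/2*y**3 - 2*x*y + 5*y**2 + 4*x - 4*y → 2*x*y**2 - 3/2*y**3 - 8*x**2 + 4*x*y + 5*y**2 - 8*x - 4*y
  leading term x*y**2: subtract (2)·f_1 from 2*x*y**2 - 3/2*y**3 - 8*x**2 + 4*x*y + 5*y**2 - 8*x - 4*y → -3/2*y**3 + 4*x*y + 5*y**2 - 8*x - 8
  leading term y**3: subtract (-1/2*y)·f_2 from -3/2*y**3 + 4*x*y + 5*y**2 - 8*x - 8 → 3*y**2 - 8*x - 4*y - 8
  leading term y**2: subtract (1)·f_2 from 3*y**2 - 8*x - 4*y - 8 → 0
  remainder 0.

S(f_2,g_3): leading monomials are coprime, so the S-polynomial reduces to 0 (Buchberger's first criterion).
Every S-polynomial of the final basis reduces to 0, so we have a Gröbner basis.
Inter-reduce: drop elements whose leading term is divisible by another's, tail-reduce, and make monic.

G = {x**2 - x*y - 2*x + 3/2*y - 3, y**2 - 8/3*x - 4/3*y - 8/3}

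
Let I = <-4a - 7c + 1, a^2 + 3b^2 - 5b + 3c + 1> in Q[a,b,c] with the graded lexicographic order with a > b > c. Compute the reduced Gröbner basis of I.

The reduced Gröbner basis is the canonical form of the ideal for this ordering.

f_1 = -4a - 7c + 1, LT = a.
f_2 = a^2 + 3b^2 - 5b + 3c + 1, LT = a^2.

S(f_1,f_2): lcm = a^2. S = 7/4ac - 3b^2 - 1/4a + 5b - 3c - 1.
  leading term ac: subtract (-7/16c)·f_1 from 7/4ac - 3b^2 - 1/4a + 5b - 3c - 1 → -3b^2 - 49/16c^2 - 1/4a + 5b - 41/16c - 1
  leading term b^2: no divisor's leading term divides it; move -3b^2 to the remainder.
  leading term c^2: no divisor's leading term divides it; move -49/16c^2 to the remainder.
  leading term a: subtract (1/16)·f_1 from -1/4a + 5b - 41/16c - 1 → 5b - 17/8c - 17/16
  leading term b: no divisor's leading term divides it; move 5b to the remainder.
  leading term c: no divisor's leading term divides it; move -17/8c to the remainder.
  leading term 1: no divisor's leading term divides it; move -17/16 to the remainder.
  remainder -3b^2 - 49/16c^2 + 5b - 17/8c - 17/16 ≠ 0; add g_3 = -3b^2 - 49/16c^2 + 5b - 17/8c - 17/16 to the basis.

S(f_1,g_3): leading monomials are coprime, so the S-polynomial reduces to 0 (Buchberger's first criterion).
S(f_2,g_3): leading monomials are coprime, so the S-polynomial reduces to 0 (Buchberger's first criterion).
Every S-polynomial of the final basis reduces to 0, so we have a Gröbner basis.
Inter-reduce: drop elements whose leading term is divisible by another's, tail-reduce, and make monic.

G = {b^2 + 49/48c^2 - 5/3b + 17/24c + 17/48, a + 7/4c - 1/4}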